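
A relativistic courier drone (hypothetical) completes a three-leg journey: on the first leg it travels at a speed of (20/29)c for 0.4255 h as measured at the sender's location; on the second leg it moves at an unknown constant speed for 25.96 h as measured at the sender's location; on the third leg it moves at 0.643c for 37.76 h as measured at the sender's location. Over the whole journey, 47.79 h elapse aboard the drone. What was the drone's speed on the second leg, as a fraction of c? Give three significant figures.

β = 0.699

Leg 1: γ = 1/√(1 − (20/29)²) = 29/21 ≈ 1.381; τ_1 = 0.4255/1.381 = 0.3081 h.
Leg 2: speed unknown; τ_2 = 25.96/γ_2.
Leg 3: γ = 1/√(1 − 0.643²) = 1/√0.5866 = 1.306; τ_3 = 37.76/1.306 = 28.92 h.
Total proper time: 0.3081 + τ_2 + 28.92 = 47.79, so τ_2 = 47.79 − 29.23 = 18.56 h.
γ_2 = 25.96/18.56 = 1.398; β = √(1 − 1/γ²) = √0.4887.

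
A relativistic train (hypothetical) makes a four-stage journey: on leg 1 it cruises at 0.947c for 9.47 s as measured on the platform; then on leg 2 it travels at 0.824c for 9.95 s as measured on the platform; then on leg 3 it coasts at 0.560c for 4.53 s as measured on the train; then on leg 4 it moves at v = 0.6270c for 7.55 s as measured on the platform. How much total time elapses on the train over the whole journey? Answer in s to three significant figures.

τ = 19.1 s

Leg 1: γ = 1/√(1 − 0.947²) = 1/√0.1032 = 3.113; τ_1 = 9.47/3.113 = 3.042 s.
Leg 2: γ = 1/√(1 − 0.824²) = 1/√0.3210 = 1.765; τ_2 = 9.95/1.765 = 5.638 s.
Leg 3: 4.53 s is already measured on the train.
Leg 4: γ = 1/√(1 − 0.6270²) = 1/√0.6069 = 1.284; τ_4 = 7.55/1.284 = 5.882 s.
Total: 3.042 + 5.638 + 4.530 + 5.882 s.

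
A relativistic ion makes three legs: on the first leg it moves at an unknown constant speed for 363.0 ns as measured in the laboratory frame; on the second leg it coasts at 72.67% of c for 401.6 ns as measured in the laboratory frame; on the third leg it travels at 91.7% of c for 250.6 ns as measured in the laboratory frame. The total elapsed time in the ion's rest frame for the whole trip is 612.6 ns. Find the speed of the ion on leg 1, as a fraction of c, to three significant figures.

β = 0.758

Leg 1: speed unknown; τ_1 = 363.0/γ_1.
Leg 2: β = 0.7267; γ = 1/√(1 − 0.7267²) = 1/√0.4719 = 1.456; τ_2 = 401.6/1.456 = 275.9 ns.
Leg 3: β = 0.917; γ = 1/√(1 − 0.917²) = 1/√0.1591 = 2.507; τ_3 = 250.6/2.507 = 99.96 ns.
Total proper time: τ_1 + 275.9 + 99.96 = 612.6, so τ_1 = 612.6 − 375.8 = 236.8 ns.
γ_1 = 363.0/236.8 = 1.533; β = √(1 − 1/γ²) = √0.5746.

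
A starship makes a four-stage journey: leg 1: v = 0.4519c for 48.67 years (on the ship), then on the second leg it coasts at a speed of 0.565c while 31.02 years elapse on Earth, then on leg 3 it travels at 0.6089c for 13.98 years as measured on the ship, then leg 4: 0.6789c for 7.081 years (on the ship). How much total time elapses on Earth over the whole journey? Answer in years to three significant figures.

Leg 1: γ = 1/√(1 − 0.4519²) = 1/√0.7958 = 1.121; Δt_1 = 1.121 × 48.67 = 54.56 years.
Leg 2: 31.02 years is already measured on Earth.
Leg 3: γ = 1/√(1 − 0.6089²) = 1/√0.6292 = 1.261; Δt_3 = 1.261 × 13.98 = 17.62 years.
Leg 4: γ = 1/√(1 − 0.6789²) = 1/√0.5391 = 1.362; Δt_4 = 1.362 × 7.081 = 9.644 years.
Total: 54.56 + 31.02 + 17.62 + 9.644 years.

Δt = 113 years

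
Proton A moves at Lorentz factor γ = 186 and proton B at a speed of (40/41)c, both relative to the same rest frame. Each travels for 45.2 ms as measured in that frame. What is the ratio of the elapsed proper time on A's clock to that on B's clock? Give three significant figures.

τ_A/τ_B = 0.0245

A: γ = 186. B: γ = 1/√(1 − (40/41)²) = 41/9 ≈ 4.556.
τ_A/τ_B = γ_B/γ_A = 4.556/186.0 = 0.02449, so τ_A/τ_B = 0.02449.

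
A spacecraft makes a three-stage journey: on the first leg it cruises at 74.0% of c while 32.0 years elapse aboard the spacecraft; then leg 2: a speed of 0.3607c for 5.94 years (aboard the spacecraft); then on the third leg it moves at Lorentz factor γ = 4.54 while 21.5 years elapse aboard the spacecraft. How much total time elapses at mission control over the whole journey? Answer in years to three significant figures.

Leg 1: β = 0.740; γ = 1/√(1 − 0.740²) = 1/√0.4524 = 1.487; Δt_1 = 1.487 × 32.0 = 47.58 years.
Leg 2: γ = 1/√(1 − 0.3607²) = 1/√0.8699 = 1.072; Δt_2 = 1.072 × 5.94 = 6.369 years.
Leg 3: γ = 4.54; Δt_3 = 4.540 × 21.5 = 97.61 years.
Total: 47.58 + 6.369 + 97.61 years.

Δt = 152 years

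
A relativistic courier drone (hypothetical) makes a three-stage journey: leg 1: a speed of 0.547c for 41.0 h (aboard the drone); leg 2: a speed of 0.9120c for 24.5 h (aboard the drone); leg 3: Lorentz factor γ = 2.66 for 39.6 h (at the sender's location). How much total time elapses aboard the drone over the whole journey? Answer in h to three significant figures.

τ = 80.4 h

Leg 1: 41.0 h is already measured aboard the drone.
Leg 2: 24.5 h is already measured aboard the drone.
Leg 3: γ = 2.66; τ_3 = 39.6/2.660 = 14.89 h.
Total: 41.00 + 24.50 + 14.89 h.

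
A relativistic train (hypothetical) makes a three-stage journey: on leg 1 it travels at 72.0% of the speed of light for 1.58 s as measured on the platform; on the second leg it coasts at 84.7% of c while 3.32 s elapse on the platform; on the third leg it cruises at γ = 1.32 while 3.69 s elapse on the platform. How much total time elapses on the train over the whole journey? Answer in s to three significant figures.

Leg 1: β = 0.720; γ = 1/√(1 − 0.720²) = 1/√0.4816 = 1.441; τ_1 = 1.58/1.441 = 1.096 s.
Leg 2: β = 0.847; γ = 1/√(1 − 0.847²) = 1/√0.2826 = 1.881; τ_2 = 3.32/1.881 = 1.765 s.
Leg 3: γ = 1.32; τ_3 = 3.69/1.320 = 2.795 s.
Total: 1.096 + 1.765 + 2.795 s.

τ = 5.66 s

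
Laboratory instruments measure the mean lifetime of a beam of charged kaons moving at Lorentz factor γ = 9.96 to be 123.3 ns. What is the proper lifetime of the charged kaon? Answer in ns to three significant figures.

τ₀ = 12.4 ns

γ = 9.96
The lab-frame lifetime is the dilated interval; the proper lifetime is τ₀ = Δt/γ = 123.3/9.960 ns.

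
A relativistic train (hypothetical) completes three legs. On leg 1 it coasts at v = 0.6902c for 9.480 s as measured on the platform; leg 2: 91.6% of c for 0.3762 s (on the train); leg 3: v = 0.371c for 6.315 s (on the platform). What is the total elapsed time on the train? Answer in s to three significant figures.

τ = 13.1 s

Leg 1: γ = 1/√(1 − 0.6902²) = 1/√0.5236 = 1.382; τ_1 = 9.480/1.382 = 6.860 s.
Leg 2: 0.3762 s is already measured on the train.
Leg 3: γ = 1/√(1 − 0.371²) = 1/√0.8624 = 1.077; τ_3 = 6.315/1.077 = 5.864 s.
Total: 6.860 + 0.3762 + 5.864 s.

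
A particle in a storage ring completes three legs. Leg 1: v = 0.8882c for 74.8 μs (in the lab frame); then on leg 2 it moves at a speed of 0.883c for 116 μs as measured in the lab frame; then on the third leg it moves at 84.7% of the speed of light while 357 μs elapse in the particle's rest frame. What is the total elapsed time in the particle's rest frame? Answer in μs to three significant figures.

Leg 1: γ = 1/√(1 − 0.8882²) = 1/√0.2111 = 2.176; τ_1 = 74.8/2.176 = 34.37 μs.
Leg 2: γ = 1/√(1 − 0.883²) = 1/√0.2203 = 2.131; τ_2 = 116/2.131 = 54.45 μs.
Leg 3: 357 μs is already measured in the particle's rest frame.
Total: 34.37 + 54.45 + 357.0 μs.

τ = 446 μs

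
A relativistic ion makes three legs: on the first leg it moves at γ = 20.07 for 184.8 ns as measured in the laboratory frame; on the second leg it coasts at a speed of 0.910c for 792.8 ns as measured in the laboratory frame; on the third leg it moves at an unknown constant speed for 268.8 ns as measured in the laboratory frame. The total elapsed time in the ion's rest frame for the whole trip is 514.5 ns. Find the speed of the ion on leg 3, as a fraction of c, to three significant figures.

Leg 1: γ = 20.07; τ_1 = 184.8/20.07 = 9.208 ns.
Leg 2: γ = 1/√(1 − 0.910²) = 1/√0.1719 = 2.412; τ_2 = 792.8/2.412 = 328.7 ns.
Leg 3: speed unknown; τ_3 = 268.8/γ_3.
Total proper time: 9.208 + 328.7 + τ_3 = 514.5, so τ_3 = 514.5 − 337.9 = 176.6 ns.
γ_3 = 268.8/176.6 = 1.522; β = √(1 − 1/γ²) = √0.5684.

β = 0.754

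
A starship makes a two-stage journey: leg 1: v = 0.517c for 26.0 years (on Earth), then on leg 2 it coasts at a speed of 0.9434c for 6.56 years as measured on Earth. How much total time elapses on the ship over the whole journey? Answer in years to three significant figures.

Leg 1: γ = 1/√(1 − 0.517²) = 1/√0.7327 = 1.168; τ_1 = 26.0/1.168 = 22.26 years.
Leg 2: γ = 1/√(1 − 0.9434²) = 1/√0.1100 = 3.015; τ_2 = 6.56/3.015 = 2.176 years.
Total: 22.26 + 2.176 years.

τ = 24.4 years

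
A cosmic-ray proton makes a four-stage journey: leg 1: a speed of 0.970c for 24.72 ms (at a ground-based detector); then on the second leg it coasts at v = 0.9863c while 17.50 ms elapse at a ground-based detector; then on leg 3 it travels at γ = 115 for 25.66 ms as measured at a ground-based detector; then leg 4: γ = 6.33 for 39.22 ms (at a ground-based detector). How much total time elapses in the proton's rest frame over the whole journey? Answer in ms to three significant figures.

τ = 15.3 ms

Leg 1: γ = 1/√(1 − 0.970²) = 1/√0.05910 = 4.113; τ_1 = 24.72/4.113 = 6.010 ms.
Leg 2: γ = 1/√(1 − 0.9863²) = 1/√0.02721 = 6.062; τ_2 = 17.50/6.062 = 2.887 ms.
Leg 3: γ = 115; τ_3 = 25.66/115.0 = 0.2231 ms.
Leg 4: γ = 6.33; τ_4 = 39.22/6.330 = 6.196 ms.
Total: 6.010 + 2.887 + 0.2231 + 6.196 ms.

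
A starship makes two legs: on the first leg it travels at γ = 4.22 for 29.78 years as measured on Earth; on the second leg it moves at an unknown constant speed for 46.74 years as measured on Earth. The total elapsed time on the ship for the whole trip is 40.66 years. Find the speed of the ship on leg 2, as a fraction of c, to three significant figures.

β = 0.695

Leg 1: γ = 4.22; τ_1 = 29.78/4.220 = 7.057 years.
Leg 2: speed unknown; τ_2 = 46.74/γ_2.
Total proper time: 7.057 + τ_2 = 40.66, so τ_2 = 40.66 − 7.057 = 33.60 years.
γ_2 = 46.74/33.60 = 1.391; β = √(1 − 1/γ²) = √0.4831.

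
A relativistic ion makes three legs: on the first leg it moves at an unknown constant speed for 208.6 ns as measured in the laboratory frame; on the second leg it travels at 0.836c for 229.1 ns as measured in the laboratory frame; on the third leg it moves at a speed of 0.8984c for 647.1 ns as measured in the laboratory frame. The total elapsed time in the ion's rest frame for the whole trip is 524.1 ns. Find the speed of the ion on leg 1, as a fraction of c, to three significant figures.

Leg 1: speed unknown; τ_1 = 208.6/γ_1.
Leg 2: γ = 1/√(1 − 0.836²) = 1/√0.3011 = 1.822; τ_2 = 229.1/1.822 = 125.7 ns.
Leg 3: γ = 1/√(1 − 0.8984²) = 1/√0.1929 = 2.277; τ_3 = 647.1/2.277 = 284.2 ns.
Total proper time: τ_1 + 125.7 + 284.2 = 524.1, so τ_1 = 524.1 − 409.9 = 114.2 ns.
γ_1 = 208.6/114.2 = 1.827; β = √(1 − 1/γ²) = √0.7003.

β = 0.837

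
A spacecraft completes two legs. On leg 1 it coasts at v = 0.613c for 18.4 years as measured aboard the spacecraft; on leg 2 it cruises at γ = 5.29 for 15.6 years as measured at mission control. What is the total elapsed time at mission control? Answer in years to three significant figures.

Leg 1: γ = 1/√(1 − 0.613²) = 1/√0.6242 = 1.266; Δt_1 = 1.266 × 18.4 = 23.29 years.
Leg 2: 15.6 years is already measured at mission control.
Total: 23.29 + 15.60 years.

Δt = 38.9 years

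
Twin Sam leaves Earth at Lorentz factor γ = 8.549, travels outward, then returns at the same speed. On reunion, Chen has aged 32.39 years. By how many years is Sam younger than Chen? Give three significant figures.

Δt − τ = 28.6 years

γ = 8.549
Sam's elapsed proper time: τ = 32.39/8.549 = 3.789 years.
Age gap = Δt − τ = 32.39 − 3.789 years.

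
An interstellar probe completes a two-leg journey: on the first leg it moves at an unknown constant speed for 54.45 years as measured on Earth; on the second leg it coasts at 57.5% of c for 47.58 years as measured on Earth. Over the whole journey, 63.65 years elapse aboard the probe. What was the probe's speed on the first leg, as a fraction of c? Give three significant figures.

Leg 1: speed unknown; τ_1 = 54.45/γ_1.
Leg 2: β = 0.575; γ = 1/√(1 − 0.575²) = 1/√0.6694 = 1.222; τ_2 = 47.58/1.222 = 38.93 years.
Total proper time: τ_1 + 38.93 = 63.65, so τ_1 = 63.65 − 38.93 = 24.72 years.
γ_1 = 54.45/24.72 = 2.202; β = √(1 − 1/γ²) = √0.7939.

β = 0.891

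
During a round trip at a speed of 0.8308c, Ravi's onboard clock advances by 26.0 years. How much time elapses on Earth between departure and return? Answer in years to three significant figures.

γ = 1/√(1 − 0.8308²) = 1/√0.3098 = 1.797
Earth-frame duration is the dilated interval: Δt = γτ = 1.797 × 26.0 years.

Δt = 46.7 years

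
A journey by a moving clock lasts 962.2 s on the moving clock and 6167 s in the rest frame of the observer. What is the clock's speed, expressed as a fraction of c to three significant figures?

β = 0.988

The proper time is measured on the moving clock (both events occur at the clock's location); Δt is measured in the rest frame of the observer. γ = Δt/τ = 6167/962.2 = 6.409.
β = √(1 − 1/γ²) = √(1 − 0.02434) = √0.9757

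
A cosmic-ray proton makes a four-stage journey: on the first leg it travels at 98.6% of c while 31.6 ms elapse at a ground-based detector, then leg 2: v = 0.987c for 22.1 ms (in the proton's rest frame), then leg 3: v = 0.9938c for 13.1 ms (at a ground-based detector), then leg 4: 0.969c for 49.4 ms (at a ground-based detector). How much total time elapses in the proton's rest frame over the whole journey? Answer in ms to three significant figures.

τ = 41.0 ms

Leg 1: β = 0.986; γ = 1/√(1 − 0.986²) = 1/√0.02780 = 5.997; τ_1 = 31.6/5.997 = 5.269 ms.
Leg 2: 22.1 ms is already measured in the proton's rest frame.
Leg 3: γ = 1/√(1 − 0.9938²) = 1/√0.01236 = 8.994; τ_3 = 13.1/8.994 = 1.456 ms.
Leg 4: γ = 1/√(1 − 0.969²) = 1/√0.06104 = 4.048; τ_4 = 49.4/4.048 = 12.20 ms.
Total: 5.269 + 22.10 + 1.456 + 12.20 ms.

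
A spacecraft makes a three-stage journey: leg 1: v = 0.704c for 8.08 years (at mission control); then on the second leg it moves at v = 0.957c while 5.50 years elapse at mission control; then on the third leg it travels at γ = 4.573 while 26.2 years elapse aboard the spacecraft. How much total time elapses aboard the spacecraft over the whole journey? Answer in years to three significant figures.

τ = 33.5 years

Leg 1: γ = 1/√(1 − 0.704²) = 1/√0.5044 = 1.408; τ_1 = 8.08/1.408 = 5.738 years.
Leg 2: γ = 1/√(1 − 0.957²) = 1/√0.08415 = 3.447; τ_2 = 5.50/3.447 = 1.595 years.
Leg 3: 26.2 years is already measured aboard the spacecraft.
Total: 5.738 + 1.595 + 26.20 years.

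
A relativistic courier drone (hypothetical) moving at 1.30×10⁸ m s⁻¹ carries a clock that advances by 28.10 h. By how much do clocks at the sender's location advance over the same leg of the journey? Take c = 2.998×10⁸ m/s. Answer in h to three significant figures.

Δt = 31.2 h

β = 1.30×10⁸/2.998×10⁸ = 0.4336; γ = 1/√(1 − 0.4336²) = 1.110
The interval measured aboard the drone is the proper time (both events occur at the same place in that frame); the lab-frame interval is Δt = γτ = 1.110 × 28.10 h.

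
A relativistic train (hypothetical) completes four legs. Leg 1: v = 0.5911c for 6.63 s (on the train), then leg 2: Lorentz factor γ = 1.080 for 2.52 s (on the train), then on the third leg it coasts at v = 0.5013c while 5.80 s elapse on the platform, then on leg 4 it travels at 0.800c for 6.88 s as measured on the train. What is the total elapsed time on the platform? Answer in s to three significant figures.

Δt = 28.2 s

Leg 1: γ = 1/√(1 − 0.5911²) = 1/√0.6506 = 1.240; Δt_1 = 1.240 × 6.63 = 8.220 s.
Leg 2: γ = 1.080; Δt_2 = 1.080 × 2.52 = 2.722 s.
Leg 3: 5.80 s is already measured on the platform.
Leg 4: γ = 1/√(1 − 0.800²) = 5/3 ≈ 1.667; Δt_4 = 1.667 × 6.88 = 11.47 s.
Total: 8.220 + 2.722 + 5.800 + 11.47 s.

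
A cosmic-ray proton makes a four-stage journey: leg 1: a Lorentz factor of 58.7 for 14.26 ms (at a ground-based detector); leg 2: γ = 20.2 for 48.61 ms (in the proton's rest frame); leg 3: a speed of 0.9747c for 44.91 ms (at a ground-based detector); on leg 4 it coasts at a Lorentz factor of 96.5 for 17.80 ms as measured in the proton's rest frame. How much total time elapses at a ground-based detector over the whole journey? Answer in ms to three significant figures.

Δt = 2760 ms

Leg 1: 14.26 ms is already measured at a ground-based detector.
Leg 2: γ = 20.2; Δt_2 = 20.20 × 48.61 = 981.9 ms.
Leg 3: 44.91 ms is already measured at a ground-based detector.
Leg 4: γ = 96.5; Δt_4 = 96.50 × 17.80 = 1718 ms.
Total: 14.26 + 981.9 + 44.91 + 1718 ms.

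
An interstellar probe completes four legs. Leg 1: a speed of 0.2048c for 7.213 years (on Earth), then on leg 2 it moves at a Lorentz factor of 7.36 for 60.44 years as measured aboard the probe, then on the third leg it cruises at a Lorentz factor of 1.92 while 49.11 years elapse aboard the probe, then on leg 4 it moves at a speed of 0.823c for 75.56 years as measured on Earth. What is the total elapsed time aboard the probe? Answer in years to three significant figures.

Leg 1: γ = 1/√(1 − 0.2048²) = 1/√0.9581 = 1.022; τ_1 = 7.213/1.022 = 7.060 years.
Leg 2: 60.44 years is already measured aboard the probe.
Leg 3: 49.11 years is already measured aboard the probe.
Leg 4: γ = 1/√(1 − 0.823²) = 1/√0.3227 = 1.760; τ_4 = 75.56/1.760 = 42.92 years.
Total: 7.060 + 60.44 + 49.11 + 42.92 years.

τ = 160 years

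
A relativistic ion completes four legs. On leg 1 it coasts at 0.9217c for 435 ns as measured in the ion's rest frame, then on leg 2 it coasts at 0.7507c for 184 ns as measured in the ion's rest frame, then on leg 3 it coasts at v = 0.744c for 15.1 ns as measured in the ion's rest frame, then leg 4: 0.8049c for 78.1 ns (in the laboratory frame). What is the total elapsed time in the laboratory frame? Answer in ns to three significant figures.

Δt = 1500 ns

Leg 1: γ = 1/√(1 − 0.9217²) = 1/√0.1505 = 2.578; Δt_1 = 2.578 × 435 = 1121 ns.
Leg 2: γ = 1/√(1 − 0.7507²) = 1/√0.4364 = 1.514; Δt_2 = 1.514 × 184 = 278.5 ns.
Leg 3: γ = 1/√(1 − 0.744²) = 1/√0.4465 = 1.497; Δt_3 = 1.497 × 15.1 = 22.60 ns.
Leg 4: 78.1 ns is already measured in the laboratory frame.
Total: 1121 + 278.5 + 22.60 + 78.10 ns.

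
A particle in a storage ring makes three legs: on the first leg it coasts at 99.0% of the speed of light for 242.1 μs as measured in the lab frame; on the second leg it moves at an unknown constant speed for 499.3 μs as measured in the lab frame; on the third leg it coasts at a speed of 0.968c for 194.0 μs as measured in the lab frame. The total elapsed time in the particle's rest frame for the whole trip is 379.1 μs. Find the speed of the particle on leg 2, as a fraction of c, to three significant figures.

β = 0.805

Leg 1: β = 0.990; γ = 1/√(1 − 0.990²) = 1/√0.01990 = 7.089; τ_1 = 242.1/7.089 = 34.15 μs.
Leg 2: speed unknown; τ_2 = 499.3/γ_2.
Leg 3: γ = 1/√(1 − 0.968²) = 1/√0.06298 = 3.985; τ_3 = 194.0/3.985 = 48.68 μs.
Total proper time: 34.15 + τ_2 + 48.68 = 379.1, so τ_2 = 379.1 − 82.84 = 296.3 μs.
γ_2 = 499.3/296.3 = 1.685; β = √(1 − 1/γ²) = √0.6479.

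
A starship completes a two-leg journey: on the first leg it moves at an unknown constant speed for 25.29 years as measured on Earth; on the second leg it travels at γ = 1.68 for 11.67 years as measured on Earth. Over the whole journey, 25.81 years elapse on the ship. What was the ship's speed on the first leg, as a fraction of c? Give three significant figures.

Leg 1: speed unknown; τ_1 = 25.29/γ_1.
Leg 2: γ = 1.68; τ_2 = 11.67/1.680 = 6.946 years.
Total proper time: τ_1 + 6.946 = 25.81, so τ_1 = 25.81 − 6.946 = 18.86 years.
γ_1 = 25.29/18.86 = 1.341; β = √(1 − 1/γ²) = √0.4436.

β = 0.666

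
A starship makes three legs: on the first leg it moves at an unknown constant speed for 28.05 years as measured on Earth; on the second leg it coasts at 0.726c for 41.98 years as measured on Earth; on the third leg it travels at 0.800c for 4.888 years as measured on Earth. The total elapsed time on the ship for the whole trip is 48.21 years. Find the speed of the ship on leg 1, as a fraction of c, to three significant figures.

Leg 1: speed unknown; τ_1 = 28.05/γ_1.
Leg 2: γ = 1/√(1 − 0.726²) = 1/√0.4729 = 1.454; τ_2 = 41.98/1.454 = 28.87 years.
Leg 3: γ = 1/√(1 − 0.800²) = 5/3 ≈ 1.667; τ_3 = 4.888/1.667 = 2.933 years.
Total proper time: τ_1 + 28.87 + 2.933 = 48.21, so τ_1 = 48.21 − 31.80 = 16.41 years.
γ_1 = 28.05/16.41 = 1.710; β = √(1 − 1/γ²) = √0.6578.

β = 0.811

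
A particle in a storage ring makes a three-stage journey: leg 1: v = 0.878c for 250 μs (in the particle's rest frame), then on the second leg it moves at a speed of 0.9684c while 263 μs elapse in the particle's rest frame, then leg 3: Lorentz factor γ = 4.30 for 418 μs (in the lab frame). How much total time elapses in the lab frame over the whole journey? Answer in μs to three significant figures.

Leg 1: γ = 1/√(1 − 0.878²) = 1/√0.2291 = 2.089; Δt_1 = 2.089 × 250 = 522.3 μs.
Leg 2: γ = 1/√(1 − 0.9684²) = 1/√0.06220 = 4.010; Δt_2 = 4.010 × 263 = 1055 μs.
Leg 3: 418 μs is already measured in the lab frame.
Total: 522.3 + 1055 + 418.0 μs.

Δt = 1990 μs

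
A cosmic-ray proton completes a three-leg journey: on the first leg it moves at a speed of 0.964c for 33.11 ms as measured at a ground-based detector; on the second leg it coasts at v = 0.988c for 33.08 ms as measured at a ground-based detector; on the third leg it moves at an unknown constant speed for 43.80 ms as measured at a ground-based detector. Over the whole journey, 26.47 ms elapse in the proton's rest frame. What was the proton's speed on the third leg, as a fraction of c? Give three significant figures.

Leg 1: γ = 1/√(1 − 0.964²) = 1/√0.07070 = 3.761; τ_1 = 33.11/3.761 = 8.804 ms.
Leg 2: γ = 1/√(1 − 0.988²) = 1/√0.02386 = 6.474; τ_2 = 33.08/6.474 = 5.109 ms.
Leg 3: speed unknown; τ_3 = 43.80/γ_3.
Total proper time: 8.804 + 5.109 + τ_3 = 26.47, so τ_3 = 26.47 − 13.91 = 12.56 ms.
γ_3 = 43.80/12.56 = 3.488; β = √(1 − 1/γ²) = √0.9178.

β = 0.958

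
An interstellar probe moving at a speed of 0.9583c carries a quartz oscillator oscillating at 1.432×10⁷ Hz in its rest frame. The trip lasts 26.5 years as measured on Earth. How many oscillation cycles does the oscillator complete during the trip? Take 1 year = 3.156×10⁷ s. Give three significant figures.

N = 3.42×10¹⁵

γ = 1/√(1 − 0.9583²) = 1/√0.08166 = 3.499
The oscillator's own cycle count is N = f × τ where τ is the proper time aboard the probe. τ = Δt/γ = 26.5/3.499 = 7.573 years = 2.390×10⁸ s.
N = 1.432×10⁷ × 2.390×10⁸ = 3.422×10¹⁵.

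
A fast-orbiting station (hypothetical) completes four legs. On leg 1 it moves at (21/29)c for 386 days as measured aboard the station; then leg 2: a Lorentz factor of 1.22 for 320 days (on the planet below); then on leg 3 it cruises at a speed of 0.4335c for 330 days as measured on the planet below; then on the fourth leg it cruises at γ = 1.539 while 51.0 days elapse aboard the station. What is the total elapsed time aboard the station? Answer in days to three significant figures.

τ = 997 days

Leg 1: 386 days is already measured aboard the station.
Leg 2: γ = 1.22; τ_2 = 320/1.220 = 262.3 days.
Leg 3: γ = 1/√(1 − 0.4335²) = 1/√0.8121 = 1.110; τ_3 = 330/1.110 = 297.4 days.
Leg 4: 51.0 days is already measured aboard the station.
Total: 386.0 + 262.3 + 297.4 + 51.00 days.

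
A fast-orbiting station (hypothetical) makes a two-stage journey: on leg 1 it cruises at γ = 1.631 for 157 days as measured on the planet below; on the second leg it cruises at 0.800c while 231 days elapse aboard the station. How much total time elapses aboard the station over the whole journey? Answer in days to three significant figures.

Leg 1: γ = 1.631; τ_1 = 157/1.631 = 96.26 days.
Leg 2: 231 days is already measured aboard the station.
Total: 96.26 + 231.0 days.

τ = 327 days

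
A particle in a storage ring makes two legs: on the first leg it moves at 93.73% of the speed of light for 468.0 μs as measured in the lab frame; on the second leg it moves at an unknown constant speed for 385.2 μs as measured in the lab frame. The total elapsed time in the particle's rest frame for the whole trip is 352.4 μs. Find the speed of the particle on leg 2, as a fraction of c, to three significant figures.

Leg 1: β = 0.9373; γ = 1/√(1 − 0.9373²) = 1/√0.1215 = 2.869; τ_1 = 468.0/2.869 = 163.1 μs.
Leg 2: speed unknown; τ_2 = 385.2/γ_2.
Total proper time: 163.1 + τ_2 = 352.4, so τ_2 = 352.4 − 163.1 = 189.3 μs.
γ_2 = 385.2/189.3 = 2.035; β = √(1 − 1/γ²) = √0.7585.

β = 0.871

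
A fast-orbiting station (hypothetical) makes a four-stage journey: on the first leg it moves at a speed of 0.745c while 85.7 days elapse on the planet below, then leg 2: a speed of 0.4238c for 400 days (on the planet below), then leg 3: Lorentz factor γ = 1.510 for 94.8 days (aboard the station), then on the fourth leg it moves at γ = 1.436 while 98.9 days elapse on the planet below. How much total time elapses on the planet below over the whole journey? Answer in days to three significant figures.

Δt = 728 days

Leg 1: 85.7 days is already measured on the planet below.
Leg 2: 400 days is already measured on the planet below.
Leg 3: γ = 1.510; Δt_3 = 1.510 × 94.8 = 143.1 days.
Leg 4: 98.9 days is already measured on the planet below.
Total: 85.70 + 400.0 + 143.1 + 98.90 days.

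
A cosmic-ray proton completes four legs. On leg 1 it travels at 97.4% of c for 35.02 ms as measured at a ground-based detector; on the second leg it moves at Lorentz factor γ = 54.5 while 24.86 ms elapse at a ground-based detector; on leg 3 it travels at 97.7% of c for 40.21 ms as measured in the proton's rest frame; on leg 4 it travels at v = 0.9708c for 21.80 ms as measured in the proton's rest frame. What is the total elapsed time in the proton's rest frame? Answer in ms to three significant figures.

Leg 1: β = 0.974; γ = 1/√(1 − 0.974²) = 1/√0.05132 = 4.414; τ_1 = 35.02/4.414 = 7.934 ms.
Leg 2: γ = 54.5; τ_2 = 24.86/54.50 = 0.4561 ms.
Leg 3: 40.21 ms is already measured in the proton's rest frame.
Leg 4: 21.80 ms is already measured in the proton's rest frame.
Total: 7.934 + 0.4561 + 40.21 + 21.80 ms.

τ = 70.4 ms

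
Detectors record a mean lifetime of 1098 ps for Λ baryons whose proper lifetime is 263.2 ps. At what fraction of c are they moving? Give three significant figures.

γ = Δt/τ₀ = 1098/263.2 = 4.172
β = √(1 − 1/γ²) = √(1 − 0.05746) = √0.9425

β = 0.971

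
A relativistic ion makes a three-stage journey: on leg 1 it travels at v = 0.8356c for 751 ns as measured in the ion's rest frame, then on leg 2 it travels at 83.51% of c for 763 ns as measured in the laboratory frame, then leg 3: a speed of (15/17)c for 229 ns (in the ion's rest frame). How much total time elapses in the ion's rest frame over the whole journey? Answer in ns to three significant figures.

τ = 1400 ns

Leg 1: 751 ns is already measured in the ion's rest frame.
Leg 2: β = 0.8351; γ = 1/√(1 − 0.8351²) = 1/√0.3026 = 1.818; τ_2 = 763/1.818 = 419.7 ns.
Leg 3: 229 ns is already measured in the ion's rest frame.
Total: 751.0 + 419.7 + 229.0 ns.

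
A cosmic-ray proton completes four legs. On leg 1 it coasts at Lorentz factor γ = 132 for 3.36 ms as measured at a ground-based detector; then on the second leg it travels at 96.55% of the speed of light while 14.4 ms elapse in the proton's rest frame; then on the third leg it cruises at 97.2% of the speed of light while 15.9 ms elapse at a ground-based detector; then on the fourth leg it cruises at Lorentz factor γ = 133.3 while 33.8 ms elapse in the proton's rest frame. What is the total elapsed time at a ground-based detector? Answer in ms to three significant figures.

Leg 1: 3.36 ms is already measured at a ground-based detector.
Leg 2: β = 0.9655; γ = 1/√(1 − 0.9655²) = 1/√0.06781 = 3.840; Δt_2 = 3.840 × 14.4 = 55.30 ms.
Leg 3: 15.9 ms is already measured at a ground-based detector.
Leg 4: γ = 133.3; Δt_4 = 133.3 × 33.8 = 4506 ms.
Total: 3.360 + 55.30 + 15.90 + 4506 ms.

Δt = 4580 ms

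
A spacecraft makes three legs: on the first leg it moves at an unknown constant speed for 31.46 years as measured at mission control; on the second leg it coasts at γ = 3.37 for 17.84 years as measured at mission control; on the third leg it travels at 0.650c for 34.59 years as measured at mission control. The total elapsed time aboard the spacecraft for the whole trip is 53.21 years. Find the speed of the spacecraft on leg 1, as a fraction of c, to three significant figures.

β = 0.726

Leg 1: speed unknown; τ_1 = 31.46/γ_1.
Leg 2: γ = 3.37; τ_2 = 17.84/3.370 = 5.294 years.
Leg 3: γ = 1/√(1 − 0.650²) = 1/√0.5775 = 1.316; τ_3 = 34.59/1.316 = 26.29 years.
Total proper time: τ_1 + 5.294 + 26.29 = 53.21, so τ_1 = 53.21 − 31.58 = 21.63 years.
γ_1 = 31.46/21.63 = 1.454; β = √(1 − 1/γ²) = √0.5273.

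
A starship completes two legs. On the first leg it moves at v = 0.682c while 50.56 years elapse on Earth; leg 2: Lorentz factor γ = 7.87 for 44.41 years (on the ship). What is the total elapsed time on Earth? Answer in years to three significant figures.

Leg 1: 50.56 years is already measured on Earth.
Leg 2: γ = 7.87; Δt_2 = 7.870 × 44.41 = 349.5 years.
Total: 50.56 + 349.5 years.

Δt = 400 years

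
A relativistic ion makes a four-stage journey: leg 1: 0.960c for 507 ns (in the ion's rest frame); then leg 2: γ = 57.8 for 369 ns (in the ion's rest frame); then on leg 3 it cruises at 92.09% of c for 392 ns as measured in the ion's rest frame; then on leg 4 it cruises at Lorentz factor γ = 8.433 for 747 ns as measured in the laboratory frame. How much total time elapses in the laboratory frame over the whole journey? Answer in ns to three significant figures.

Leg 1: γ = 1/√(1 − 0.960²) = 25/7 ≈ 3.571; Δt_1 = 3.571 × 507 = 1811 ns.
Leg 2: γ = 57.8; Δt_2 = 57.80 × 369 = 2.133×10⁴ ns.
Leg 3: β = 0.9209; γ = 1/√(1 − 0.9209²) = 1/√0.1519 = 2.565; Δt_3 = 2.565 × 392 = 1006 ns.
Leg 4: 747 ns is already measured in the laboratory frame.
Total: 1811 + 2.133×10⁴ + 1006 + 747.0 ns.

Δt = 2.49×10⁴ ns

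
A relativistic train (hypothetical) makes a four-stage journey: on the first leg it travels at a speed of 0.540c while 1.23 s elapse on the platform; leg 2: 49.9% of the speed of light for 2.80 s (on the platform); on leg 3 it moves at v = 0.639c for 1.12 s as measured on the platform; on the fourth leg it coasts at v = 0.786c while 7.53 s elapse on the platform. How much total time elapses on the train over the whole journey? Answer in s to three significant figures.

τ = 8.98 s

Leg 1: γ = 1/√(1 − 0.540²) = 1/√0.7084 = 1.188; τ_1 = 1.23/1.188 = 1.035 s.
Leg 2: β = 0.499; γ = 1/√(1 − 0.499²) = 1/√0.7510 = 1.154; τ_2 = 2.80/1.154 = 2.426 s.
Leg 3: γ = 1/√(1 − 0.639²) = 1/√0.5917 = 1.300; τ_3 = 1.12/1.300 = 0.8615 s.
Leg 4: γ = 1/√(1 − 0.786²) = 1/√0.3822 = 1.618; τ_4 = 7.53/1.618 = 4.655 s.
Total: 1.035 + 2.426 + 0.8615 + 4.655 s.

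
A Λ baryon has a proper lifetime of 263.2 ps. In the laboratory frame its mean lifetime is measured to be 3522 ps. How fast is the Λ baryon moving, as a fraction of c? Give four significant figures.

β = 0.9972

γ = Δt/τ₀ = 3522/263.2 = 13.38
β = √(1 − 1/γ²) = √(1 − 0.005585) = √0.9944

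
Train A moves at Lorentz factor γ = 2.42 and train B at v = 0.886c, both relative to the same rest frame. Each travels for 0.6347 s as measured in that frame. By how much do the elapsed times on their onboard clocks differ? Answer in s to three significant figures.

A: γ = 2.42; τ_A = 0.6347/2.420 = 0.2623 s.
B: γ = 1/√(1 − 0.886²) = 1/√0.2150 = 2.157; τ_B = 0.6347/2.157 = 0.2943 s.

|τ_A − τ_B| = 0.0320 s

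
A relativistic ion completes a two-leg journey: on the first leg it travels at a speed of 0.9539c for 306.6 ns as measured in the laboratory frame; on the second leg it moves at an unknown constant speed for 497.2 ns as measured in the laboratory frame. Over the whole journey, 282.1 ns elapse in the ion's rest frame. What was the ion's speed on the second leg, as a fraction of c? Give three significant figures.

β = 0.924

Leg 1: γ = 1/√(1 − 0.9539²) = 1/√0.09007 = 3.332; τ_1 = 306.6/3.332 = 92.02 ns.
Leg 2: speed unknown; τ_2 = 497.2/γ_2.
Total proper time: 92.02 + τ_2 = 282.1, so τ_2 = 282.1 − 92.02 = 190.1 ns.
γ_2 = 497.2/190.1 = 2.616; β = √(1 − 1/γ²) = √0.8538.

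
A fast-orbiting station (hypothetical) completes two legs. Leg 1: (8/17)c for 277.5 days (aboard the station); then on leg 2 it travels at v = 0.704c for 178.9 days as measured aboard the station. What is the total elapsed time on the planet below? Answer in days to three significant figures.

Δt = 566 days

Leg 1: γ = 1/√(1 − (8/17)²) = 17/15 ≈ 1.133; Δt_1 = 1.133 × 277.5 = 314.5 days.
Leg 2: γ = 1/√(1 − 0.704²) = 1/√0.5044 = 1.408; Δt_2 = 1.408 × 178.9 = 251.9 days.
Total: 314.5 + 251.9 days.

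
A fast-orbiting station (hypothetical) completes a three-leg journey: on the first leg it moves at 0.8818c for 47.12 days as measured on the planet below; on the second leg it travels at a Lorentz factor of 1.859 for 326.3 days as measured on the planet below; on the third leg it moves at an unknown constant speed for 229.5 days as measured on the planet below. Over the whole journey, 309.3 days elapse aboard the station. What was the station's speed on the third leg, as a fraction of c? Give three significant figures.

β = 0.874

Leg 1: γ = 1/√(1 − 0.8818²) = 1/√0.2224 = 2.120; τ_1 = 47.12/2.120 = 22.22 days.
Leg 2: γ = 1.859; τ_2 = 326.3/1.859 = 175.5 days.
Leg 3: speed unknown; τ_3 = 229.5/γ_3.
Total proper time: 22.22 + 175.5 + τ_3 = 309.3, so τ_3 = 309.3 − 197.7 = 111.6 days.
γ_3 = 229.5/111.6 = 2.057; β = √(1 − 1/γ²) = √0.7637.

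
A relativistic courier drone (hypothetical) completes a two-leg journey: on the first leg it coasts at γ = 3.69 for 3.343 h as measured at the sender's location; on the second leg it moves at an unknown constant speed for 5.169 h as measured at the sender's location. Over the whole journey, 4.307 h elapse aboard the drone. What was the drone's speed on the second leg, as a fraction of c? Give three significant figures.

Leg 1: γ = 3.69; τ_1 = 3.343/3.690 = 0.9060 h.
Leg 2: speed unknown; τ_2 = 5.169/γ_2.
Total proper time: 0.9060 + τ_2 = 4.307, so τ_2 = 4.307 − 0.9060 = 3.401 h.
γ_2 = 5.169/3.401 = 1.520; β = √(1 − 1/γ²) = √0.5671.

β = 0.753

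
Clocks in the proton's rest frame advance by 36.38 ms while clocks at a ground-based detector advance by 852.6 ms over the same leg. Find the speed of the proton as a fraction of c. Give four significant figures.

The proper time is measured in the proton's rest frame (both events occur at the proton's location); Δt is measured at a ground-based detector. γ = Δt/τ = 852.6/36.38 = 23.44.
β = √(1 − 1/γ²) = √(1 − 0.001821) = √0.9982

v = 0.9991c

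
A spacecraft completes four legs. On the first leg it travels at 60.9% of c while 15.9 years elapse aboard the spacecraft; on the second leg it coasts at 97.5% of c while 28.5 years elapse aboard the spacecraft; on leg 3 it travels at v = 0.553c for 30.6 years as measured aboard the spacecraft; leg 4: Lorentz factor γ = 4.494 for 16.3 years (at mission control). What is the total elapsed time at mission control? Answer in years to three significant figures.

Δt = 201 years

Leg 1: β = 0.609; γ = 1/√(1 − 0.609²) = 1/√0.6291 = 1.261; Δt_1 = 1.261 × 15.9 = 20.05 years.
Leg 2: β = 0.975; γ = 1/√(1 − 0.975²) = 1/√0.04938 = 4.500; Δt_2 = 4.500 × 28.5 = 128.3 years.
Leg 3: γ = 1/√(1 − 0.553²) = 1/√0.6942 = 1.200; Δt_3 = 1.200 × 30.6 = 36.73 years.
Leg 4: 16.3 years is already measured at mission control.
Total: 20.05 + 128.3 + 36.73 + 16.30 years.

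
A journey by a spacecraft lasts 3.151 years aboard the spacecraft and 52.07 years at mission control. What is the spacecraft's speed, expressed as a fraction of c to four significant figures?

β = 0.9982

The proper time is measured aboard the spacecraft (both events occur at the spacecraft's location); Δt is measured at mission control. γ = Δt/τ = 52.07/3.151 = 16.52.
β = √(1 − 1/γ²) = √(1 − 0.003662) = √0.9963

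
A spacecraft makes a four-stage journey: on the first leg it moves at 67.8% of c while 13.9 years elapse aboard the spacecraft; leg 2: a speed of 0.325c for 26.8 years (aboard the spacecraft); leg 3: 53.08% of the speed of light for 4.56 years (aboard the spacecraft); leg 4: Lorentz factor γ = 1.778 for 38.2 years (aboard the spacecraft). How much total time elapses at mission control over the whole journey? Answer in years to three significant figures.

Leg 1: β = 0.678; γ = 1/√(1 − 0.678²) = 1/√0.5403 = 1.360; Δt_1 = 1.360 × 13.9 = 18.91 years.
Leg 2: γ = 1/√(1 − 0.325²) = 1/√0.8944 = 1.057; Δt_2 = 1.057 × 26.8 = 28.34 years.
Leg 3: β = 0.5308; γ = 1/√(1 − 0.5308²) = 1/√0.7183 = 1.180; Δt_3 = 1.180 × 4.56 = 5.381 years.
Leg 4: γ = 1.778; Δt_4 = 1.778 × 38.2 = 67.92 years.
Total: 18.91 + 28.34 + 5.381 + 67.92 years.

Δt = 121 years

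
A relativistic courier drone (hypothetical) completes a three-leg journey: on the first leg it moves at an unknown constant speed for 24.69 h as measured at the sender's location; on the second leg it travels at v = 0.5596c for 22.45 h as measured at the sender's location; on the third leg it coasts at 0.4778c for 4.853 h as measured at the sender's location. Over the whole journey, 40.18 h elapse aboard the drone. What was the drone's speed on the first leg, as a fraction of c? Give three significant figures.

Leg 1: speed unknown; τ_1 = 24.69/γ_1.
Leg 2: γ = 1/√(1 − 0.5596²) = 1/√0.6868 = 1.207; τ_2 = 22.45/1.207 = 18.61 h.
Leg 3: γ = 1/√(1 − 0.4778²) = 1/√0.7717 = 1.138; τ_3 = 4.853/1.138 = 4.263 h.
Total proper time: τ_1 + 18.61 + 4.263 = 40.18, so τ_1 = 40.18 − 22.87 = 17.31 h.
γ_1 = 24.69/17.31 = 1.426; β = √(1 − 1/γ²) = √0.5084.

β = 0.713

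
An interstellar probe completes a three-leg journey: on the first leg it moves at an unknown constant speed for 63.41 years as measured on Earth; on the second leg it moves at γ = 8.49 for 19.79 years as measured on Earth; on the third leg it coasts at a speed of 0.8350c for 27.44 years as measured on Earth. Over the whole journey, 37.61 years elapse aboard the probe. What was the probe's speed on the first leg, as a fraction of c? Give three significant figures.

Leg 1: speed unknown; τ_1 = 63.41/γ_1.
Leg 2: γ = 8.49; τ_2 = 19.79/8.490 = 2.331 years.
Leg 3: γ = 1/√(1 − 0.8350²) = 1/√0.3028 = 1.817; τ_3 = 27.44/1.817 = 15.10 years.
Total proper time: τ_1 + 2.331 + 15.10 = 37.61, so τ_1 = 37.61 − 17.43 = 20.18 years.
γ_1 = 63.41/20.18 = 3.142; β = √(1 − 1/γ²) = √0.8987.

β = 0.948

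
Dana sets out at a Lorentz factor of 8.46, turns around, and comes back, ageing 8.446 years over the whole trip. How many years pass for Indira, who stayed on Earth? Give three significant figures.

Δt = 71.5 years

γ = 8.46
Earth-frame duration is the dilated interval: Δt = γτ = 8.460 × 8.446 years.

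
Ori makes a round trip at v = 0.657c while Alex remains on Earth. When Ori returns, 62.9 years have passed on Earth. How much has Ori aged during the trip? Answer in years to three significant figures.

τ = 47.4 years

γ = 1/√(1 − 0.657²) = 1/√0.5684 = 1.326
Ori's clock measures proper time along the trip: τ = Δt/γ = 62.9/1.326 years.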